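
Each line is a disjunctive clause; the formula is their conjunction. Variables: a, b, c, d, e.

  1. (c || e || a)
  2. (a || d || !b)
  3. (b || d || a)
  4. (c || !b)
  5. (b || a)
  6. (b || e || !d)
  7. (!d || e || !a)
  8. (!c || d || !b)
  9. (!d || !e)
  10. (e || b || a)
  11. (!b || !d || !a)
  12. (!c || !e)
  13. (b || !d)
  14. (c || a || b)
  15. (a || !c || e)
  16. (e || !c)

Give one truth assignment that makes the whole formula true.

a=T, b=F, c=F, d=F, e=F

Check each clause:
  1. (c || e || a) — a is true.
  2. (!b || a || d) — a is true.
  3. (d || b || a) — a is true.
  4. (!b || c) — !b is true.
  5. (a || b) — a is true.
  6. (b || e || !d) — !d is true.
  7. (!a || !d || e) — !d is true.
  8. (d || !c || !b) — !c is true.
  9. (!e || !d) — !e is true.
  10. (b || a || e) — a is true.
  11. (!b || !a || !d) — !d is true.
  12. (!c || !e) — !e is true.
  13. (!d || b) — !d is true.
  14. (a || c || b) — a is true.
  15. (a || !c || e) — a is true.
  16. (e || !c) — !c is true.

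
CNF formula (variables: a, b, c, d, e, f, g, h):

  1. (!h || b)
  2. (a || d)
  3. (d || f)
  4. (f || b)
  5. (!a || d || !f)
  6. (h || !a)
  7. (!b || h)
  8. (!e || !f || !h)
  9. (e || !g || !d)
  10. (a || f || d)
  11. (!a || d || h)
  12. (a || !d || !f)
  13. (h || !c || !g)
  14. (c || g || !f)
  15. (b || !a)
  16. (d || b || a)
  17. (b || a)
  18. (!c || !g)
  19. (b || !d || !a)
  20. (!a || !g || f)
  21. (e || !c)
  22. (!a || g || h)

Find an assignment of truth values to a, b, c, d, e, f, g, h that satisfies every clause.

a=False  b=True  c=False  d=True  e=False  f=False  g=False  h=True

Set a = False and propagate.
  then d is forced to True.
  then f is forced to False.
  then b is forced to True.
  then h is forced to True.
Try c = False.
Branch on e: take e = False.
  then g is forced to False.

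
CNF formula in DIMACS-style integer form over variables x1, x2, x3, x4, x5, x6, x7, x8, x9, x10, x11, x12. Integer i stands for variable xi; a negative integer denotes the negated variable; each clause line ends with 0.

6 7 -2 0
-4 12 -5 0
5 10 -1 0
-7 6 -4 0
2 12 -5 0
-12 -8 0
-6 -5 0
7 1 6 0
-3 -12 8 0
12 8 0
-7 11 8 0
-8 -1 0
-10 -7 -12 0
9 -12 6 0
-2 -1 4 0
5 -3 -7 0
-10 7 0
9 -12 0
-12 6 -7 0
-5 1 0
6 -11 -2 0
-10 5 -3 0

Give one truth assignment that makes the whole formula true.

x1 = F  x2 = T  x3 = F  x4 = T  x5 = F  x6 = T  x7 = T  x8 = T  x9 = T  x10 = F  x11 = F  x12 = F

Pure literal: x3 appears only negated; assign x3 = False.
Pure literal: x9 appears only positively; assign x9 = True.
Set x1 = False and propagate.
  then x5 is forced to False.
The remaining clauses are satisfied by x2 = True, x4 = True, x6 = True, x7 = True, x8 = True, x10 = False, x11 = False, x12 = False.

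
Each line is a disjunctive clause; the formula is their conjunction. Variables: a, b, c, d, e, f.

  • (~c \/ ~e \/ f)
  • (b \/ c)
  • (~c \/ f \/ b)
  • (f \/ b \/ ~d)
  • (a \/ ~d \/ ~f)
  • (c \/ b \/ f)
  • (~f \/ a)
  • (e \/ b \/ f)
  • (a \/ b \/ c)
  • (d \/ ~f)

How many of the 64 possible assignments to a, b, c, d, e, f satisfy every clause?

Case analysis on f and b:
  f=1, b=1: remaining (a,c,d,e) ∈ {(1,0,1,0); (1,0,1,1); (1,1,1,0); (1,1,1,1)} — 4.
  f=1, b=0: remaining (a,c,d,e) ∈ {(1,1,1,0); (1,1,1,1)} — 2.
  f=0, b=1: a, d free; 3 ways for (c,e) × 2^2 = 12.
  f=0, b=0: a clause becomes empty — 0.
Total: 4 + 2 + 12 + 0 = 18.

18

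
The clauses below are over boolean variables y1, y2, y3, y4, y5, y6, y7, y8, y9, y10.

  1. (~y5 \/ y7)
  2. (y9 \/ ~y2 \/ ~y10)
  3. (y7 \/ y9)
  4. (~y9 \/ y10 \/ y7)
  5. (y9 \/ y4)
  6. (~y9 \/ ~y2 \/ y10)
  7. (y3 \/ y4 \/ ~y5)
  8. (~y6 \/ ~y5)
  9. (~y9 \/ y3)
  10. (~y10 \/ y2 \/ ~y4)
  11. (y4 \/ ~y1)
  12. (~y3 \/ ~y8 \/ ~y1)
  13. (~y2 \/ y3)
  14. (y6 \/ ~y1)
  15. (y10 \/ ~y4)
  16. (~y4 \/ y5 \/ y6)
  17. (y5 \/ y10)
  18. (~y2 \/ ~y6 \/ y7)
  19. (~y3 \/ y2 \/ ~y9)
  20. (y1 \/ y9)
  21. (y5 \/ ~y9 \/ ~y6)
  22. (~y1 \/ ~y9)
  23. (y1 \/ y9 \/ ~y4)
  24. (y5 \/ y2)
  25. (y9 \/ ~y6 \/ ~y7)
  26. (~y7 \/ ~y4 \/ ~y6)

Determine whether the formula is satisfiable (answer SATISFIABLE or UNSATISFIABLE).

Set y1 = False and propagate.
  then y9 is forced to True.
  then y3 is forced to True.
  then y2 is forced to True.
  then y10 is forced to True.
Try y4 = False.
Set y5 = True and propagate.
  then y7 is forced to True.
  then y6 is forced to False.
y8 is now unconstrained; take y8 = True.
So y1=False, y2=True, y3=True, y4=False, y5=True, y6=False, y7=True, y8=True, y9=True, y10=True is a satisfying assignment.

SATISFIABLE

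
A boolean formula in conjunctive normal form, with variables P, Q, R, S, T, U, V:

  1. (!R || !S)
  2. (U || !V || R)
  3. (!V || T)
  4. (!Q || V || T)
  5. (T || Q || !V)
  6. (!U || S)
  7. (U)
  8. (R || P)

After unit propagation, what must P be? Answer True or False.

(U) stands alone — U = True.
In (S || !U), !U is now false; S must hold, so S = True.
(!S || !R): since S = True, the clause reduces to (!R). R = False.
In (R || P), R is now false; P must hold, so P = True.

True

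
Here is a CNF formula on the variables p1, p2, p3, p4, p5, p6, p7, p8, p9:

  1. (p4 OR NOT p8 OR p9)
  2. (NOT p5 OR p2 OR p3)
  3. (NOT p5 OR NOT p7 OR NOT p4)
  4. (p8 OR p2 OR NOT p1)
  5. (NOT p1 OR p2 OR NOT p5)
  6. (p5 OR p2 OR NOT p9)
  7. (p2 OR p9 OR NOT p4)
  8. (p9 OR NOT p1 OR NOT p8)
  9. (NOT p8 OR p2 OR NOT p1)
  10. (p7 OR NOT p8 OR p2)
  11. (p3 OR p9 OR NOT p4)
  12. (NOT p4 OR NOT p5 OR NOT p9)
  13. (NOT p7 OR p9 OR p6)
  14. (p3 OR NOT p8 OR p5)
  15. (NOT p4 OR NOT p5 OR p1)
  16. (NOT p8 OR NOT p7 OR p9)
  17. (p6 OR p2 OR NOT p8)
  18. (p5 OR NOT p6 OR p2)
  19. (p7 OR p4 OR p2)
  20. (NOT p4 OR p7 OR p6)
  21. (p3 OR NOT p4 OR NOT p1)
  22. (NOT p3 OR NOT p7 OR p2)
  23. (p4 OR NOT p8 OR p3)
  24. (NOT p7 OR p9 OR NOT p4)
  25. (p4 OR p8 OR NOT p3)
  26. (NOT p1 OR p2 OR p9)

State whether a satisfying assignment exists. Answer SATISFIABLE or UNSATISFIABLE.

SATISFIABLE

p2 occurs only positively in the remaining clauses — set p2 = True.
Branch on p1: take p1 = False.
Set p3 = False and propagate.
Set p4 = True and propagate.
  then p9 is forced to True.
  then p5 is forced to False.
  then p8 is forced to False.
The remaining clauses are satisfied by p6 = True, p7 = False.
So p1=F, p2=T, p3=F, p4=T, p5=F, p6=T, p7=F, p8=F, p9=T is a satisfying assignment.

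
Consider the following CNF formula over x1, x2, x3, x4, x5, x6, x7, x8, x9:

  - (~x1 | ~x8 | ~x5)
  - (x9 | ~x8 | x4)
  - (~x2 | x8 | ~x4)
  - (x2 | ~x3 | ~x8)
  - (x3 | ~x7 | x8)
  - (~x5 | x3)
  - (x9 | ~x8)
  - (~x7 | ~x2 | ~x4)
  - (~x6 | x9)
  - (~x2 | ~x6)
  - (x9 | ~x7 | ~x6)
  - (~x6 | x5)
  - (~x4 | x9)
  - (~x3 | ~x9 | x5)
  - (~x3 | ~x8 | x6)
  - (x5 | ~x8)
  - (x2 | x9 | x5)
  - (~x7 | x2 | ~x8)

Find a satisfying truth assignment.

x1=False, x2=False, x3=True, x4=False, x5=True, x6=False, x7=False, x8=False, x9=True

x1 occurs only negated in the remaining clauses — set x1 = False.
Pure literal: x7 appears only negated; assign x7 = False.
Branch on x2: take x2 = False.
Try x3 = True.
  then x8 is forced to False.
For the remaining variables, x4 = False, x5 = True, x6 = False, x9 = True works.
Every clause has at least one true literal under this assignment.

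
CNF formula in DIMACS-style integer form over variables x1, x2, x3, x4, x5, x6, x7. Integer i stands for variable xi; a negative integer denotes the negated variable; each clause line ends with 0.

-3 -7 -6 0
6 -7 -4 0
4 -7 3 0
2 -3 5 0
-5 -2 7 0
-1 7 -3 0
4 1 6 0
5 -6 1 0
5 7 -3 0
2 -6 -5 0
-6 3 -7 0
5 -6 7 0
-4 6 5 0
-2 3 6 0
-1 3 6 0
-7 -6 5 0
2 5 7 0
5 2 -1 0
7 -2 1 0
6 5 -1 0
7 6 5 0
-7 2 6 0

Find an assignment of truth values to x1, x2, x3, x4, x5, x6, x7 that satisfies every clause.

Branch on x1: take x1 = True.
Branch on x2: take x2 = True.
Branch on x3: take x3 = True.
  then x7 is forced to True.
  then x6 is forced to False.
  then x4 is forced to False.
  then x5 is forced to True.
Check each clause:
  1. (¬x7 ∨ ¬x6 ∨ ¬x3) — ¬x6 is true.
  2. (¬x4 ∨ ¬x7 ∨ x6) — ¬x4 is true.
  3. (x4 ∨ ¬x7 ∨ x3) — x3 is true.
  4. (¬x3 ∨ x2 ∨ x5) — x2 is true.
  5. (¬x5 ∨ x7 ∨ ¬x2) — x7 is true.
  6. (x7 ∨ ¬x3 ∨ ¬x1) — x7 is true.
  7. (x6 ∨ x1 ∨ x4) — x1 is true.
  8. (x1 ∨ x5 ∨ ¬x6) — x1 is true.
  9. (x5 ∨ x7 ∨ ¬x3) — x5 is true.
  10. (¬x5 ∨ x2 ∨ ¬x6) — x2 is true.
  11. (¬x7 ∨ x3 ∨ ¬x6) — ¬x6 is true.
  12. (x7 ∨ ¬x6 ∨ x5) — ¬x6 is true.
  13. (¬x4 ∨ x6 ∨ x5) — ¬x4 is true.
  14. (x6 ∨ x3 ∨ ¬x2) — x3 is true.
  15. (x6 ∨ ¬x1 ∨ x3) — x3 is true.
  16. (x5 ∨ ¬x7 ∨ ¬x6) — ¬x6 is true.
  17. (x7 ∨ x5 ∨ x2) — x2 is true.
  18. (x5 ∨ ¬x1 ∨ x2) — x2 is true.
  19. (x1 ∨ x7 ∨ ¬x2) — x1 is true.
  20. (x5 ∨ x6 ∨ ¬x1) — x5 is true.
  21. (x6 ∨ x7 ∨ x5) — x5 is true.
  22. (x6 ∨ ¬x7 ∨ x2) — x2 is true.

x1=True, x2=True, x3=True, x4=False, x5=True, x6=False, x7=True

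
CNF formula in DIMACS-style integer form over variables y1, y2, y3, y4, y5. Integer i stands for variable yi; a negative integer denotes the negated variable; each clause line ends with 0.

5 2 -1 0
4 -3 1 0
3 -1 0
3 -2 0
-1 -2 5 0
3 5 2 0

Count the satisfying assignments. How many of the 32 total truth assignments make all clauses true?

Split on y1, then y2.
  y1=T, y2=T: remaining (y3,y4,y5) ∈ {(T,F,T); (T,T,T)} — 2.
  y1=T, y2=F: remaining (y3,y4,y5) ∈ {(T,F,T); (T,T,T)} — 2.
  y1=F, y2=T: remaining (y3,y4,y5) ∈ {(T,T,F); (T,T,T)} — 2.
  y1=F, y2=F: remaining (y3,y4,y5) ∈ {(F,F,T); (F,T,T); (T,T,F); (T,T,T)} — 4.
Total: 2 + 2 + 2 + 4 = 10.

10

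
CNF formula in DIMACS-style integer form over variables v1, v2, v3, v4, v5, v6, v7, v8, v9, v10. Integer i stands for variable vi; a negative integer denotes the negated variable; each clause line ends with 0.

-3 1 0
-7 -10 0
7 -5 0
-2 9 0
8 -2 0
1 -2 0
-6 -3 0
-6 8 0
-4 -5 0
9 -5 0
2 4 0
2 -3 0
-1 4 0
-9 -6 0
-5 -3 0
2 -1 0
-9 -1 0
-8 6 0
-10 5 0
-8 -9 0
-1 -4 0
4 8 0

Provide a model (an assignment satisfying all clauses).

v1=False, v2=False, v3=False, v4=True, v5=False, v6=False, v7=False, v8=False, v9=False, v10=False

Check each clause:
  1. (¬v3 ∨ v1) — ¬v3 is true.
  2. (¬v7 ∨ ¬v10) — ¬v7 is true.
  3. (¬v5 ∨ v7) — ¬v5 is true.
  4. (v9 ∨ ¬v2) — ¬v2 is true.
  5. (¬v2 ∨ v8) — ¬v2 is true.
  6. (¬v2 ∨ v1) — ¬v2 is true.
  7. (¬v3 ∨ ¬v6) — ¬v6 is true.
  8. (¬v6 ∨ v8) — ¬v6 is true.
  9. (¬v4 ∨ ¬v5) — ¬v5 is true.
  10. (¬v5 ∨ v9) — ¬v5 is true.
  11. (v4 ∨ v2) — v4 is true.
  12. (v2 ∨ ¬v3) — ¬v3 is true.
  13. (¬v1 ∨ v4) — v4 is true.
  14. (¬v9 ∨ ¬v6) — ¬v6 is true.
  15. (¬v3 ∨ ¬v5) — ¬v5 is true.
  16. (¬v1 ∨ v2) — ¬v1 is true.
  17. (¬v1 ∨ ¬v9) — ¬v1 is true.
  18. (v6 ∨ ¬v8) — ¬v8 is true.
  19. (v5 ∨ ¬v10) — ¬v10 is true.
  20. (¬v8 ∨ ¬v9) — ¬v8 is true.
  21. (¬v4 ∨ ¬v1) — ¬v1 is true.
  22. (v8 ∨ v4) — v4 is true.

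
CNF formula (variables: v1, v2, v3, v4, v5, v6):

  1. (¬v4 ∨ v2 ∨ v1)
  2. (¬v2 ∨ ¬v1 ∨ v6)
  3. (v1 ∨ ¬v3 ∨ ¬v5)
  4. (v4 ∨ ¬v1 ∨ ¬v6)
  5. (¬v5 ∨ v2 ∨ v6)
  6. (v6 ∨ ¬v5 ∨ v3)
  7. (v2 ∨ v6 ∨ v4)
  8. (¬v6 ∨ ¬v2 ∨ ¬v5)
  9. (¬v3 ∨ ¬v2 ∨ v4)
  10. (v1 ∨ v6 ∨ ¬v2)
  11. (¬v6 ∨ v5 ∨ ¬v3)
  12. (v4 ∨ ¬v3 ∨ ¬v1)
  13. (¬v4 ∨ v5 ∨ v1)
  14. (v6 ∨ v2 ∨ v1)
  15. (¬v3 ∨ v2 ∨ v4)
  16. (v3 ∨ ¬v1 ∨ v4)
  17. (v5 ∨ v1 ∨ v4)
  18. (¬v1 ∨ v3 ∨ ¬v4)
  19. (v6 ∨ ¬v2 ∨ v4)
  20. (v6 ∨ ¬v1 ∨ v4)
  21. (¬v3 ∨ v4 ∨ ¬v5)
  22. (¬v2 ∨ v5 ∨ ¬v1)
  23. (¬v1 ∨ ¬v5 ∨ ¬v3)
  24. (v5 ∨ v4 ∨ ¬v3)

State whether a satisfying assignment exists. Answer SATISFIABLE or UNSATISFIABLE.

SATISFIABLE

Set v1 = True and propagate.
Try v2 = False.
Branch on v3: take v3 = True.
  then v4 is forced to True.
  then v5 is forced to False.
  then v6 is forced to False.
So v1=True, v2=False, v3=True, v4=True, v5=False, v6=False is a satisfying assignment.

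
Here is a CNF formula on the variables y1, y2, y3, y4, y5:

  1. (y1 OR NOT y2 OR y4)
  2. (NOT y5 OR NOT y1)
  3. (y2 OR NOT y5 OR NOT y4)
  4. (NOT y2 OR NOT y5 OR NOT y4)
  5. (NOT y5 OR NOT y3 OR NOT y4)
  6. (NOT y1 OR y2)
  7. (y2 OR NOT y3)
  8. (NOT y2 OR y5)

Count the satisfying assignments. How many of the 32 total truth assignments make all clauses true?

3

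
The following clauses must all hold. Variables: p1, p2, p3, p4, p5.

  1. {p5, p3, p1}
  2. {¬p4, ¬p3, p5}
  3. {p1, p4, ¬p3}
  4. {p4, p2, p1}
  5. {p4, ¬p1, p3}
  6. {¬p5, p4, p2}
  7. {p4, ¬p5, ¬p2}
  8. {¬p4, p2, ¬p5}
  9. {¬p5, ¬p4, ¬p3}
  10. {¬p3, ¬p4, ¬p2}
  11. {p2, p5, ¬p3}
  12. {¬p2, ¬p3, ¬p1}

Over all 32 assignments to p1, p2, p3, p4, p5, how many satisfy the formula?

4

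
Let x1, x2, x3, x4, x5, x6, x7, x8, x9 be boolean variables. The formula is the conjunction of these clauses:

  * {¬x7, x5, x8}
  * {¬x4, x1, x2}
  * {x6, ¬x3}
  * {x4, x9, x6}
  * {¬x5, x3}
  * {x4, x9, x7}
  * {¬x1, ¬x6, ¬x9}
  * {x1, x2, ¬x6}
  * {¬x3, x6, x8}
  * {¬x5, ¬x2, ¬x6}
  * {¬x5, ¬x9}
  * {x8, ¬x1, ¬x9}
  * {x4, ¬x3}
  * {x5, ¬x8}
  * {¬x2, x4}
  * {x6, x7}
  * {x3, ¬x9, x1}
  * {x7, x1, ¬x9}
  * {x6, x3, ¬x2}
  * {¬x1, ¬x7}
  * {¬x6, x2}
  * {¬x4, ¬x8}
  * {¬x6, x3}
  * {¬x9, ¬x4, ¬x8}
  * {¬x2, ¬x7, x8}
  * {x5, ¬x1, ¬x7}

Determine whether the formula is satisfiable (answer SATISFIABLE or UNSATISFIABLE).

SATISFIABLE

Try x1 = False.
For the remaining variables, x2 = True, x3 = True, x4 = True, x5 = False, x6 = True, x7 = False, x8 = False, x9 = False works.
Every clause has at least one true literal under this assignment.
So x1 = False, x2 = True, x3 = True, x4 = True, x5 = False, x6 = True, x7 = False, x8 = False, x9 = False is a satisfying assignment.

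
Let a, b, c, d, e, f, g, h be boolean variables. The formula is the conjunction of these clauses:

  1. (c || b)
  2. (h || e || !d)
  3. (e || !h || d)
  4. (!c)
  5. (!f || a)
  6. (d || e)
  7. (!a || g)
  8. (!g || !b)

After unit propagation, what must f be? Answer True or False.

(!c) stands alone — c = False.
From (b || c) and c = False: b = True.
In (!g || !b), !b is now false; !g must hold, so g = False.
(!a || g): since g = False, the clause reduces to (!a). a = False.
(!f || a): since a = False, the clause reduces to (!f). f = False.

False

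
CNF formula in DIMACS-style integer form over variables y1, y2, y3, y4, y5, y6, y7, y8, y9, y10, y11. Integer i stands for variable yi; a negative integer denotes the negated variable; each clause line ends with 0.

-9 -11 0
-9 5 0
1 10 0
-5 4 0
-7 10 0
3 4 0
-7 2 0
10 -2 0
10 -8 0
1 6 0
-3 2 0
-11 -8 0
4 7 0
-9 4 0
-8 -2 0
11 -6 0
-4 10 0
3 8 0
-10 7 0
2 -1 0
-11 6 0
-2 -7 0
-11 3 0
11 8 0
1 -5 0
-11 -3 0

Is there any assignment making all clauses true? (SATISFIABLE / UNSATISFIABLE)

UNSATISFIABLE

y11 = True:
  propagation gives y9=False, y8=False, y3=True; an empty clause results — contradiction.
y11 = False:
  propagation gives y6=False, y1=True, y2=True, y10=True; an empty clause results — contradiction.
Every branch closes, so no satisfying assignment exists.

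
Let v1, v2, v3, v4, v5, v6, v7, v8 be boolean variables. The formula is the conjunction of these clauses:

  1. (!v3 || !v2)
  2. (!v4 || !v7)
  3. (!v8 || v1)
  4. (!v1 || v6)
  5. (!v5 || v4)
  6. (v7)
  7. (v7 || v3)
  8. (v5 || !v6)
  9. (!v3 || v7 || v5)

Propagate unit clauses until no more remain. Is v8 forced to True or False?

(v7) stands alone — v7 = True.
In (!v7 || !v4), !v7 is now false; !v4 must hold, so v4 = False.
From (!v5 || v4) and v4 = False: v5 = False.
(!v6 || v5) with v5 = False leaves only !v6, so v6 = False.
From (!v1 || v6) and v6 = False: v1 = False.
(v1 || !v8) with v1 = False leaves only !v8, so v8 = False.

False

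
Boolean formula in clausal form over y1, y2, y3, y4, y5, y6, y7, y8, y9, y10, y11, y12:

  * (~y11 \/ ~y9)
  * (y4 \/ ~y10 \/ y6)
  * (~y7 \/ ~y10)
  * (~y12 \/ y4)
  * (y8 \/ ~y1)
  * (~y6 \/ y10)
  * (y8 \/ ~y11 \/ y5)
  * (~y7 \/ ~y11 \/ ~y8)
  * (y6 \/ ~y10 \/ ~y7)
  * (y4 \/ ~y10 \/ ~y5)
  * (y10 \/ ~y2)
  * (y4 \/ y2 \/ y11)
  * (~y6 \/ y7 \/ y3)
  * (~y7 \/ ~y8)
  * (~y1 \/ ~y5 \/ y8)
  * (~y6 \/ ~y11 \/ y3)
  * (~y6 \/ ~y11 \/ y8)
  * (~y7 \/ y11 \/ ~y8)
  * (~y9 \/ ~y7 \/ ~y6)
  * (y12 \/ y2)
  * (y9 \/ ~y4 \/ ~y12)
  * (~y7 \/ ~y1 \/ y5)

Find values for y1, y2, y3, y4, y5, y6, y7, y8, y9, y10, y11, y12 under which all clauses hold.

Pure literal: y1 appears only negated; assign y1 = False.
y3 occurs only positively in the remaining clauses — set y3 = True.
Branch on y2: take y2 = True.
  then y10 is forced to True.
  then y7 is forced to False.
Try y4 = False.
  then y6 is forced to True.
  then y12 is forced to False.
  then y5 is forced to False.
For the remaining variables, y8 = False, y9 = False, y11 = False works.
Every clause has at least one true literal under this assignment.
Check each clause:
  1. (~y11 \/ ~y9) — ~y11 is true.
  2. (y4 \/ y6 \/ ~y10) — y6 is true.
  3. (~y10 \/ ~y7) — ~y7 is true.
  4. (~y12 \/ y4) — ~y12 is true.
  5. (~y1 \/ y8) — ~y1 is true.
  6. (~y6 \/ y10) — y10 is true.
  7. (y5 \/ ~y11 \/ y8) — ~y11 is true.
  8. (~y8 \/ ~y11 \/ ~y7) — ~y8 is true.
  9. (~y10 \/ ~y7 \/ y6) — ~y7 is true.
  10. (~y10 \/ y4 \/ ~y5) — ~y5 is true.
  11. (~y2 \/ y10) — y10 is true.
  12. (y2 \/ y4 \/ y11) — y2 is true.
  13. (y7 \/ ~y6 \/ y3) — y3 is true.
  14. (~y8 \/ ~y7) — ~y8 is true.
  15. (~y5 \/ ~y1 \/ y8) — ~y5 is true.
  16. (~y6 \/ ~y11 \/ y3) — y3 is true.
  17. (y8 \/ ~y6 \/ ~y11) — ~y11 is true.
  18. (~y7 \/ ~y8 \/ y11) — ~y8 is true.
  19. (~y6 \/ ~y7 \/ ~y9) — ~y7 is true.
  20. (y2 \/ y12) — y2 is true.
  21. (~y4 \/ ~y12 \/ y9) — ~y12 is true.
  22. (~y1 \/ ~y7 \/ y5) — ~y7 is true.

y1=False, y2=True, y3=True, y4=False, y5=False, y6=True, y7=False, y8=False, y9=False, y10=True, y11=False, y12=False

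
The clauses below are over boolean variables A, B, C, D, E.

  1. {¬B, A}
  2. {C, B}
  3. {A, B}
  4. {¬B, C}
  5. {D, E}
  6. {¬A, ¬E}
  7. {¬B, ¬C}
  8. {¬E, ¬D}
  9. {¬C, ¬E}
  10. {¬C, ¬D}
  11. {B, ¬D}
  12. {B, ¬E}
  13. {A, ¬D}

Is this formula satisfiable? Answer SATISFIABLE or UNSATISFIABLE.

UNSATISFIABLE

B = True:
  propagation gives A=True, C=True; an empty clause results — contradiction.
B = False:
  propagation gives C=True, A=True, E=False, D=True; an empty clause results — contradiction.
Every branch closes, so no satisfying assignment exists.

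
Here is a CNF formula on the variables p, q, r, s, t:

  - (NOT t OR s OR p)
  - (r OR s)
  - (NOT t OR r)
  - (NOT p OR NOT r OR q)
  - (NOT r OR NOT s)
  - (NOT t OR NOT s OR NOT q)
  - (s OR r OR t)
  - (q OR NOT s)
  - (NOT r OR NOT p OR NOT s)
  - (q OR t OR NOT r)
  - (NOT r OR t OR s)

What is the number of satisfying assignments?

3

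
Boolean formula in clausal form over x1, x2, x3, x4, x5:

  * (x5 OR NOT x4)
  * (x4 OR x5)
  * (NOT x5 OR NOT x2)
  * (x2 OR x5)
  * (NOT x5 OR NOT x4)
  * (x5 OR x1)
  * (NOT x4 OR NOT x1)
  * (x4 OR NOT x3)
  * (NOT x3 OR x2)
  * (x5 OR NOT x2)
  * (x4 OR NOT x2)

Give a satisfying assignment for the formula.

x1=T, x2=F, x3=F, x4=F, x5=T

Check each clause:
  1. (x5 OR NOT x4) — NOT x4 is true.
  2. (x5 OR x4) — x5 is true.
  3. (NOT x5 OR NOT x2) — NOT x2 is true.
  4. (x2 OR x5) — x5 is true.
  5. (NOT x4 OR NOT x5) — NOT x4 is true.
  6. (x5 OR x1) — x1 is true.
  7. (NOT x4 OR NOT x1) — NOT x4 is true.
  8. (NOT x3 OR x4) — NOT x3 is true.
  9. (NOT x3 OR x2) — NOT x3 is true.
  10. (NOT x2 OR x5) — x5 is true.
  11. (x4 OR NOT x2) — NOT x2 is true.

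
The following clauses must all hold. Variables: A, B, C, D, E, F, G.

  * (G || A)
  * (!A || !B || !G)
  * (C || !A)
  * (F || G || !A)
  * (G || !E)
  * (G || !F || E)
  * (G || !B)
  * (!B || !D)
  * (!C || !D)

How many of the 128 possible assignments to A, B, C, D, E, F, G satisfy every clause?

24

Case analysis on G and A:
  G=T, A=T: remaining (B,C,D,E,F) ∈ {(F,T,F,F,F); (F,T,F,F,T); (F,T,F,T,F); (F,T,F,T,T)} — 4.
  G=T, A=F: E, F free; 5 ways for (B,C,D) × 2^2 = 20.
  G=F, A=T: a clause becomes empty — 0.
  G=F, A=F: a clause becomes empty — 0.
Total: 4 + 20 + 0 + 0 = 24.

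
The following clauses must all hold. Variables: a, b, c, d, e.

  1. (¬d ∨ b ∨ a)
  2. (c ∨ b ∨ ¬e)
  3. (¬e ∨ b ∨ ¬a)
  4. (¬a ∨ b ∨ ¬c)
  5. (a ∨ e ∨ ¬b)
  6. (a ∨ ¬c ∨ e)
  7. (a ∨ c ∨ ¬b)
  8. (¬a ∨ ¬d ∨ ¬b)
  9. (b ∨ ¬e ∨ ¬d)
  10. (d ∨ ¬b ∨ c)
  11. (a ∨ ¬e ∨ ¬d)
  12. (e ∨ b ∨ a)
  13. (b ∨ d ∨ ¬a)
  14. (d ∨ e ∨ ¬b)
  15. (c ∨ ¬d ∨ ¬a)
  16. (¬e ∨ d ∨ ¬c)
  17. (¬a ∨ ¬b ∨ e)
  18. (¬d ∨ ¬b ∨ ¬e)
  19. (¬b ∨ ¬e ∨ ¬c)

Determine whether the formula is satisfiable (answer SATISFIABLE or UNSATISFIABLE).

b = True:
  e = True:
    propagation gives d=False, c=True; an empty clause results — contradiction.
  e = False:
    propagation gives a=True; an empty clause results — contradiction.
b = False:
  a = True:
    propagation gives e=False, c=False, d=True; an empty clause results — contradiction.
  a = False:
    propagation gives d=False, e=True, c=True; an empty clause results — contradiction.
Every branch closes, so no satisfying assignment exists.

UNSATISFIABLE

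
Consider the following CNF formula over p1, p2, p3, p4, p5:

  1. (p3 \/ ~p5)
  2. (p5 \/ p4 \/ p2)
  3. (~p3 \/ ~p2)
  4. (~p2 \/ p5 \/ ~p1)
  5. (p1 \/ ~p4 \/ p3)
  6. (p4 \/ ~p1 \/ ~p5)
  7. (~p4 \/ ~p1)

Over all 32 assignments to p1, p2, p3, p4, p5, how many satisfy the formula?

4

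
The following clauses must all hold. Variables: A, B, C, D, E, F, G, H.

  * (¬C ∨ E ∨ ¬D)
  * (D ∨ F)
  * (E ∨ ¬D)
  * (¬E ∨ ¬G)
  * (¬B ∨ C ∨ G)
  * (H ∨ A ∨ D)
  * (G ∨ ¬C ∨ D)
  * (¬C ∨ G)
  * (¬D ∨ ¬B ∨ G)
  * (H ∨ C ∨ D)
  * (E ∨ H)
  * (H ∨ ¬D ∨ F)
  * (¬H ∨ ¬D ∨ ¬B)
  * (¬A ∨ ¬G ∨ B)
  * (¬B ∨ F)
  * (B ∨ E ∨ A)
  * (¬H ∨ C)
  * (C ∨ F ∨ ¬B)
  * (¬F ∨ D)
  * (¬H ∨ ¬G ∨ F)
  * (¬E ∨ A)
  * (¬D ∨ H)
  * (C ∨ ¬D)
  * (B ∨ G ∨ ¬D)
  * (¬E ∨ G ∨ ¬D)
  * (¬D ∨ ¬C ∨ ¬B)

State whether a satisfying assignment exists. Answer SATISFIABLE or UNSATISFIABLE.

UNSATISFIABLE

D = True:
  propagation gives E=True, G=False; an empty clause results — contradiction.
D = False:
  propagation gives F=True; an empty clause results — contradiction.
Every branch closes, so no satisfying assignment exists.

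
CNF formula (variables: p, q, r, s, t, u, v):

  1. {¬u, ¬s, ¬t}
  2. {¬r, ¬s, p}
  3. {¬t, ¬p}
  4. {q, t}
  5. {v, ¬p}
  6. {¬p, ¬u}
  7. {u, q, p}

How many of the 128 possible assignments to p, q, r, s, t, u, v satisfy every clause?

Case analysis on p and t:
  p=1, t=1: a clause becomes empty — 0.
  p=1, t=0: remaining (q,r,s,u,v) ∈ {(1,0,0,0,1); (1,0,1,0,1); (1,1,0,0,1); (1,1,1,0,1)} — 4.
  p=0, t=1: v free; 7 ways for (q,r,s,u) × 2^1 = 14.
  p=0, t=0: u, v free; 3 ways for (q,r,s) × 2^2 = 12.
Total: 0 + 4 + 14 + 12 = 30.

30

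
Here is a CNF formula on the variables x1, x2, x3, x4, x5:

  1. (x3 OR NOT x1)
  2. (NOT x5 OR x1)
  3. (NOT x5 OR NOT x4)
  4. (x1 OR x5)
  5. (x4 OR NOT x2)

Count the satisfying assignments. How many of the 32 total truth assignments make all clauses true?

The models are:
  x1=T x2=F x3=T x4=F x5=F
  x1=T x2=F x3=T x4=F x5=T
  x1=T x2=F x3=T x4=T x5=F
  x1=T x2=T x3=T x4=T x5=F
That's 4 in total.

4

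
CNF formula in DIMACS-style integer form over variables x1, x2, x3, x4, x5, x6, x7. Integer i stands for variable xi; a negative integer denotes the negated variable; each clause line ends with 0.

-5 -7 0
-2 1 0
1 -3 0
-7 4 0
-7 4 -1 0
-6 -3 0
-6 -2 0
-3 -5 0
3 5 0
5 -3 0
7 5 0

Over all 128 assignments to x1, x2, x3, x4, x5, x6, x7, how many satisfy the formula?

10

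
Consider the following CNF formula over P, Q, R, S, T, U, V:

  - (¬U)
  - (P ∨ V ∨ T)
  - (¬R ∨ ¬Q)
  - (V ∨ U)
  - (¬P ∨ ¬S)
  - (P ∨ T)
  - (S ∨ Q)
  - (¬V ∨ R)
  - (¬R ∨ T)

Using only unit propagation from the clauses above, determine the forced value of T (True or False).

Unit clause (¬U) sets U = False.
From (U ∨ V) and U = False: V = True.
In (¬V ∨ R), ¬V is now false; R must hold, so R = True.
From (¬Q ∨ ¬R) and R = True: Q = False.
From (Q ∨ S) and Q = False: S = True.
(¬P ∨ ¬S): since S = True, the clause reduces to (¬P). P = False.
From (P ∨ T) and P = False: T = True.

True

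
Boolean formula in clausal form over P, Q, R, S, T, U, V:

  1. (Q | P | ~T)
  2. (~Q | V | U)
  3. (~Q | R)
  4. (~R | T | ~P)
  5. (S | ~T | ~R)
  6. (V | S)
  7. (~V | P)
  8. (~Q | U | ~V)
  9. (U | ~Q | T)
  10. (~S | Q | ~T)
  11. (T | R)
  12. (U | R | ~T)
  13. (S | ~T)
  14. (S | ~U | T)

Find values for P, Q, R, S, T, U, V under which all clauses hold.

P=False, Q=True, R=True, S=True, T=False, U=True, V=False

Try P = False.
  then V is forced to False.
  then S is forced to True.
For the remaining variables, Q = True, R = True, T = False, U = True works.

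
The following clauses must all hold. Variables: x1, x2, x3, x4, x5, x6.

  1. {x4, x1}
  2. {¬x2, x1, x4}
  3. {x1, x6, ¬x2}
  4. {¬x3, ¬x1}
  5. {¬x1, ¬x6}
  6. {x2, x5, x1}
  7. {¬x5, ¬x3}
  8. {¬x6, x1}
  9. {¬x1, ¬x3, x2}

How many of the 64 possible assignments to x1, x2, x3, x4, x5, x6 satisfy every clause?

9

Split on x1, then x2.
  x1=1, x2=1: remaining (x3,x4,x5,x6) ∈ {(0,0,0,0); (0,0,1,0); (0,1,0,0); (0,1,1,0)} — 4.
  x1=1, x2=0: remaining (x3,x4,x5,x6) ∈ {(0,0,0,0); (0,0,1,0); (0,1,0,0); (0,1,1,0)} — 4.
  x1=0, x2=1: a clause becomes empty — 0.
  x1=0, x2=0: remaining (x3,x4,x5,x6) ∈ {(0,1,1,0)} — 1.
Total: 4 + 4 + 0 + 1 = 9.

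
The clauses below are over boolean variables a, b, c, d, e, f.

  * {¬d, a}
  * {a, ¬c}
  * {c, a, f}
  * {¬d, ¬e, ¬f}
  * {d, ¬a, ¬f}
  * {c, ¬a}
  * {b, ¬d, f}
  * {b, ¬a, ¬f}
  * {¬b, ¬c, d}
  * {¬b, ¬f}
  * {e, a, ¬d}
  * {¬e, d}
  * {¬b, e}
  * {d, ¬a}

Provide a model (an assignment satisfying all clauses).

Branch on a: take a = False.
  then d is forced to False.
  then c is forced to False.
  then f is forced to True.
  then b is forced to False.
  then e is forced to False.

a=F  b=F  c=F  d=F  e=F  f=T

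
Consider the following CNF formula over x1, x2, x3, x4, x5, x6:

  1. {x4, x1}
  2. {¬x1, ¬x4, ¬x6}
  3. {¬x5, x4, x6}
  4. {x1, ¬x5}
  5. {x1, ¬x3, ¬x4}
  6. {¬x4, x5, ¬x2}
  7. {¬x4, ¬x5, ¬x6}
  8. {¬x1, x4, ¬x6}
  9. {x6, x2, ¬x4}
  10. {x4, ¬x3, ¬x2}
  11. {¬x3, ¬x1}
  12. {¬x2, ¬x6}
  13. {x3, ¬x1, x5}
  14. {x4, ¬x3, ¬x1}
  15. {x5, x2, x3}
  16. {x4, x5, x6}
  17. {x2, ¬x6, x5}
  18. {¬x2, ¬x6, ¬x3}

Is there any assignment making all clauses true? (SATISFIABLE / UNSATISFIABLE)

Branch on x1: take x1 = True.
  then x3 is forced to False.
  then x5 is forced to True.
Try x2 = True.
  then x6 is forced to False.
  then x4 is forced to True.
So x1 = T  x2 = T  x3 = F  x4 = T  x5 = T  x6 = F is a satisfying assignment.

SATISFIABLE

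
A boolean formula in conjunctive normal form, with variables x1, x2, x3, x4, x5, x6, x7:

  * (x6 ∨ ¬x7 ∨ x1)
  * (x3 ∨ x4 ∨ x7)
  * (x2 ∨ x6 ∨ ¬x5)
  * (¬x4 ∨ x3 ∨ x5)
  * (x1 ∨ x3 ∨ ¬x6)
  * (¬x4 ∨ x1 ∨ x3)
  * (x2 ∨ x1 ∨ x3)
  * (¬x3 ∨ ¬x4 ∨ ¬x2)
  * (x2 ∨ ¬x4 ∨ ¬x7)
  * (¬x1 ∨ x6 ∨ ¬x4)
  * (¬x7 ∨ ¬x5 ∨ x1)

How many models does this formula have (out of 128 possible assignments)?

Split on x1, then x3.
  x1=1, x3=1: 16 of the 32 assignments to (x2,x4,x5,x6,x7) work.
  x1=1, x3=0: 10 of the 32 assignments to (x2,x4,x5,x6,x7) work.
  x1=0, x3=1: 12 of the 32 assignments to (x2,x4,x5,x6,x7) work.
  x1=0, x3=0: a clause becomes empty — 0.
Total: 16 + 10 + 12 + 0 = 38.

38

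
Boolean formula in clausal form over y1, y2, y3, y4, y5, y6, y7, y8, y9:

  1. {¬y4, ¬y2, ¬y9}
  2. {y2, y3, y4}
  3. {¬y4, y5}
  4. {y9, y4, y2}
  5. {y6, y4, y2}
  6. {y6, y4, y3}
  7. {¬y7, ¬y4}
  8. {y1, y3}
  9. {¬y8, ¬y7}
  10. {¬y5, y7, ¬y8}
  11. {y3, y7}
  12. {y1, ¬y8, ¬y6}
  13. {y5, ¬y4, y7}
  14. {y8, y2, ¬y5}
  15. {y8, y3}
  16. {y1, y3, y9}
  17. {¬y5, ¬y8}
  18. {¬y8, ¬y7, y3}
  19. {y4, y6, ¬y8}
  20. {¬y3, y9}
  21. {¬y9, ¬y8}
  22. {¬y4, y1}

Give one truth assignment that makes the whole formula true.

y1 = True, y2 = True, y3 = True, y4 = False, y5 = False, y6 = True, y7 = True, y8 = False, y9 = True

Pure literal: y1 appears only positively; assign y1 = True.
Try y2 = True.
The remaining clauses are satisfied by y3 = True, y4 = False, y5 = False, y6 = True, y7 = True, y8 = False, y9 = True.
Check each clause:
  1. {¬y9, ¬y4, ¬y2} — ¬y4 is true.
  2. {y2, y3, y4} — y2 is true.
  3. {y5, ¬y4} — ¬y4 is true.
  4. {y9, y2, y4} — y9 is true.
  5. {y6, y4, y2} — y2 is true.
  6. {y4, y3, y6} — y3 is true.
  7. {¬y4, ¬y7} — ¬y4 is true.
  8. {y3, y1} — y1 is true.
  9. {¬y8, ¬y7} — ¬y8 is true.
  10. {¬y5, ¬y8, y7} — ¬y8 is true.
  11. {y3, y7} — y3 is true.
  12. {y1, ¬y8, ¬y6} — ¬y8 is true.
  13. {y5, ¬y4, y7} — ¬y4 is true.
  14. {¬y5, y2, y8} — y2 is true.
  15. {y8, y3} — y3 is true.
  16. {y3, y1, y9} — y9 is true.
  17. {¬y5, ¬y8} — ¬y8 is true.
  18. {¬y7, y3, ¬y8} — ¬y8 is true.
  19. {¬y8, y6, y4} — ¬y8 is true.
  20. {y9, ¬y3} — y9 is true.
  21. {¬y9, ¬y8} — ¬y8 is true.
  22. {¬y4, y1} — y1 is true.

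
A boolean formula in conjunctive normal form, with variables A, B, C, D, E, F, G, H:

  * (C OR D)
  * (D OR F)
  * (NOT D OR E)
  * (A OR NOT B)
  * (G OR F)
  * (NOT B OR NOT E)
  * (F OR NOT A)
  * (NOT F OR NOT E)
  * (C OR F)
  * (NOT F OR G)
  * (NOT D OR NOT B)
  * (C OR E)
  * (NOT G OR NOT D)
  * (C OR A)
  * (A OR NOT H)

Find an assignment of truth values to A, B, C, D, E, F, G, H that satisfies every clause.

C occurs only positively in the remaining clauses — set C = True.
Try A = True.
  then F is forced to True.
  then E is forced to False.
  then D is forced to False.
  then G is forced to True.
B, H are now unconstrained; take B = True, H = True.
Every clause has at least one true literal under this assignment.
Check each clause:
  1. (D OR C) — C is true.
  2. (D OR F) — F is true.
  3. (E OR NOT D) — NOT D is true.
  4. (NOT B OR A) — A is true.
  5. (G OR F) — F is true.
  6. (NOT B OR NOT E) — NOT E is true.
  7. (NOT A OR F) — F is true.
  8. (NOT F OR NOT E) — NOT E is true.
  9. (C OR F) — C is true.
  10. (G OR NOT F) — G is true.
  11. (NOT D OR NOT B) — NOT D is true.
  12. (C OR E) — C is true.
  13. (NOT G OR NOT D) — NOT D is true.
  14. (C OR A) — A is true.
  15. (NOT H OR A) — A is true.

A=T, B=T, C=T, D=F, E=F, F=T, G=T, H=T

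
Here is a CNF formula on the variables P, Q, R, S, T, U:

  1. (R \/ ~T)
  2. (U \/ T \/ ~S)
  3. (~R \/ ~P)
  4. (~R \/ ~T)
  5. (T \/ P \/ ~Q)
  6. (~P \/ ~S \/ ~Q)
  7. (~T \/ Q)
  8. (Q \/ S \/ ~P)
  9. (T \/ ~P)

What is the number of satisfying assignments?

6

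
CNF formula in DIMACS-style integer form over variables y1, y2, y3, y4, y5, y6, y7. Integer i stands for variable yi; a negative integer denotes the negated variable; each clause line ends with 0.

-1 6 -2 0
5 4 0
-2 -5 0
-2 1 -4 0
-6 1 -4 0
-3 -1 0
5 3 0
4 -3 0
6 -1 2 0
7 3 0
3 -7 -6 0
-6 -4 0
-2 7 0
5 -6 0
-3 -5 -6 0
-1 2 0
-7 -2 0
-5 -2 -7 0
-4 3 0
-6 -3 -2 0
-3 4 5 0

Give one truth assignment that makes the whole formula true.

y1=F  y2=F  y3=T  y4=T  y5=F  y6=F  y7=T

Check each clause:
  1. (y6 \/ ~y2 \/ ~y1) — ~y2 is true.
  2. (y4 \/ y5) — y4 is true.
  3. (~y2 \/ ~y5) — ~y5 is true.
  4. (~y2 \/ ~y4 \/ y1) — ~y2 is true.
  5. (y1 \/ ~y4 \/ ~y6) — ~y6 is true.
  6. (~y3 \/ ~y1) — ~y1 is true.
  7. (y5 \/ y3) — y3 is true.
  8. (~y3 \/ y4) — y4 is true.
  9. (~y1 \/ y2 \/ y6) — ~y1 is true.
  10. (y7 \/ y3) — y3 is true.
  11. (~y7 \/ y3 \/ ~y6) — ~y6 is true.
  12. (~y4 \/ ~y6) — ~y6 is true.
  13. (~y2 \/ y7) — ~y2 is true.
  14. (~y6 \/ y5) — ~y6 is true.
  15. (~y3 \/ ~y5 \/ ~y6) — ~y6 is true.
  16. (~y1 \/ y2) — ~y1 is true.
  17. (~y7 \/ ~y2) — ~y2 is true.
  18. (~y5 \/ ~y7 \/ ~y2) — ~y5 is true.
  19. (y3 \/ ~y4) — y3 is true.
  20. (~y6 \/ ~y2 \/ ~y3) — ~y6 is true.
  21. (~y3 \/ y5 \/ y4) — y4 is true.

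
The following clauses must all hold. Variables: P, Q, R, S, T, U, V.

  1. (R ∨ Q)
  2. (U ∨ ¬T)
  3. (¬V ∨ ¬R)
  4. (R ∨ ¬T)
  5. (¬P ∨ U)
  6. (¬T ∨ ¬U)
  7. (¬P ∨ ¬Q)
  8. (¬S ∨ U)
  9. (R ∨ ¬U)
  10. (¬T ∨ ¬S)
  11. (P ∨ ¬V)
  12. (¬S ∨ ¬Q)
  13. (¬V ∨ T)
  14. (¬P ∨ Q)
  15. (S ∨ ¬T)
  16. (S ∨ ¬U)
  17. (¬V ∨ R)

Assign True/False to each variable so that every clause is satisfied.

P=F, Q=T, R=F, S=F, T=F, U=F, V=F

Pure literal: V appears only negated; assign V = False.
Try P = False.
For the remaining variables, Q = True, R = False, S = False, T = False, U = False works.
Check each clause:
  1. (R ∨ Q) — Q is true.
  2. (¬T ∨ U) — ¬T is true.
  3. (¬R ∨ ¬V) — ¬V is true.
  4. (¬T ∨ R) — ¬T is true.
  5. (¬P ∨ U) — ¬P is true.
  6. (¬U ∨ ¬T) — ¬U is true.
  7. (¬P ∨ ¬Q) — ¬P is true.
  8. (¬S ∨ U) — ¬S is true.
  9. (¬U ∨ R) — ¬U is true.
  10. (¬T ∨ ¬S) — ¬T is true.
  11. (P ∨ ¬V) — ¬V is true.
  12. (¬Q ∨ ¬S) — ¬S is true.
  13. (¬V ∨ T) — ¬V is true.
  14. (¬P ∨ Q) — Q is true.
  15. (S ∨ ¬T) — ¬T is true.
  16. (S ∨ ¬U) — ¬U is true.
  17. (R ∨ ¬V) — ¬V is true.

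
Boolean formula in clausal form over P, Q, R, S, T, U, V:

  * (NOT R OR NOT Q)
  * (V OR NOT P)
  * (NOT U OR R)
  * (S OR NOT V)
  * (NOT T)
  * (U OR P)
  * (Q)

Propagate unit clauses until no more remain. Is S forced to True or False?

(NOT T) stands alone — T = False.
(Q) is a unit clause: Q = True.
From (NOT Q OR NOT R) and Q = True: R = False.
(R OR NOT U) with R = False leaves only NOT U, so U = False.
From (U OR P) and U = False: P = True.
In (NOT P OR V), NOT P is now false; V must hold, so V = True.
In (NOT V OR S), NOT V is now false; S must hold, so S = True.

True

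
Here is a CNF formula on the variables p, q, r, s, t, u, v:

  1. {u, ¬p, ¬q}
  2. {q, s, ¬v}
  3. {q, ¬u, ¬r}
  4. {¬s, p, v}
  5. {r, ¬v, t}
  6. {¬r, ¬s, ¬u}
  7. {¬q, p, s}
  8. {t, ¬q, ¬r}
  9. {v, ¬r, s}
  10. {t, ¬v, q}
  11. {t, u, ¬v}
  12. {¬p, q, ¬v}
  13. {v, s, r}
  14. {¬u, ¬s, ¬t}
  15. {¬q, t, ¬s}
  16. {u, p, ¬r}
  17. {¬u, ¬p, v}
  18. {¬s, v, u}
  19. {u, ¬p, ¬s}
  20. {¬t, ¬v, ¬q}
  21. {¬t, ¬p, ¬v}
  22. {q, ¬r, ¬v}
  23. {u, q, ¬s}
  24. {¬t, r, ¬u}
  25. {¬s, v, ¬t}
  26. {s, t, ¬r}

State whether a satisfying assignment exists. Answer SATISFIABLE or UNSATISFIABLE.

UNSATISFIABLE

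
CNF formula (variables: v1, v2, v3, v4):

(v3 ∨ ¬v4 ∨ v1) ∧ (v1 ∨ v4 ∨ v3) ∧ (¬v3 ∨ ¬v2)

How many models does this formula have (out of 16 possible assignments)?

8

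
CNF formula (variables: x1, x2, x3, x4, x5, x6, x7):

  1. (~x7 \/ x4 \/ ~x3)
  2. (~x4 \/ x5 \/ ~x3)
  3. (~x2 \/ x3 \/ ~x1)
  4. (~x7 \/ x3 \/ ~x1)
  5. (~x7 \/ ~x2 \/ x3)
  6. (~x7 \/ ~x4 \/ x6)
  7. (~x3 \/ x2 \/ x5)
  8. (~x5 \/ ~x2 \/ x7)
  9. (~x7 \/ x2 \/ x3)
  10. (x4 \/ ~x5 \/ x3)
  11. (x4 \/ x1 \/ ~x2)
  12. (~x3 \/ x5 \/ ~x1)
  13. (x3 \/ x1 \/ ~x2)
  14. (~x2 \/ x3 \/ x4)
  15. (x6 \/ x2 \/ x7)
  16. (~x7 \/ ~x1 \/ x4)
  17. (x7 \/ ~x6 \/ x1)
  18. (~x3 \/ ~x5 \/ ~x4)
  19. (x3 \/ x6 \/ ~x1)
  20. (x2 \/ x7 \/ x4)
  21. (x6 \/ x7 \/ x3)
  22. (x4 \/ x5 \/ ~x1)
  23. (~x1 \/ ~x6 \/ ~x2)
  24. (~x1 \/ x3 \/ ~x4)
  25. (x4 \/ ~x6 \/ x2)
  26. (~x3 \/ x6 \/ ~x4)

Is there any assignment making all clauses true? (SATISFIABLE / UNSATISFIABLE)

UNSATISFIABLE

x3 = True:
  x4 = True:
    propagation gives x5=True; an empty clause results — contradiction.
  x4 = False:
    propagation gives x7=False, x2=True, x5=False, x1=True; an empty clause results — contradiction.
x3 = False:
  x2 = True:
    propagation gives x1=False; an empty clause results — contradiction.
  x2 = False:
    propagation gives x7=False, x6=True, x1=True, x4=True; an empty clause results — contradiction.
Every branch closes, so no satisfying assignment exists.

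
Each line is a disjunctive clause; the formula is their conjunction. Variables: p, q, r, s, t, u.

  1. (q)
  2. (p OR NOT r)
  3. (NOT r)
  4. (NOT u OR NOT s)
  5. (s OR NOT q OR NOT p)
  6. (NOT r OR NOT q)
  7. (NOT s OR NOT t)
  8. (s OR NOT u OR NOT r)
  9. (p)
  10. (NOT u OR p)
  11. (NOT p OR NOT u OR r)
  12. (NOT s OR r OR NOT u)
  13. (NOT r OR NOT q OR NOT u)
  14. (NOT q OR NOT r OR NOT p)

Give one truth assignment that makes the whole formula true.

p=1, q=1, r=0, s=1, t=0, u=0

The clause (q) is unit: q must be True.
Unit propagation: (NOT r) forces r = False.
(p) is a unit clause, so p = True.
The clause (s) is unit: s must be True.
Unit propagation: (NOT u) forces u = False.
Unit propagation: (NOT t) forces t = False.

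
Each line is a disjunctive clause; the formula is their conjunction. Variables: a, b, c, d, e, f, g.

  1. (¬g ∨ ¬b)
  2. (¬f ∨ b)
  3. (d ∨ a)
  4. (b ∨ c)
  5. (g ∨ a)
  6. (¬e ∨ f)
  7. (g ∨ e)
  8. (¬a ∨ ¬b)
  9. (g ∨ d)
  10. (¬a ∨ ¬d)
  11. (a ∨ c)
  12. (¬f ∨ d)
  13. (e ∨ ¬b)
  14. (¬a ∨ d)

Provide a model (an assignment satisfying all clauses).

c occurs only positively in the remaining clauses — set c = True.
Try a = False.
  then d is forced to True.
  then g is forced to True.
  then b is forced to False.
  then f is forced to False.
  then e is forced to False.
Every clause has at least one true literal under this assignment.

a=False, b=False, c=True, d=True, e=False, f=False, g=True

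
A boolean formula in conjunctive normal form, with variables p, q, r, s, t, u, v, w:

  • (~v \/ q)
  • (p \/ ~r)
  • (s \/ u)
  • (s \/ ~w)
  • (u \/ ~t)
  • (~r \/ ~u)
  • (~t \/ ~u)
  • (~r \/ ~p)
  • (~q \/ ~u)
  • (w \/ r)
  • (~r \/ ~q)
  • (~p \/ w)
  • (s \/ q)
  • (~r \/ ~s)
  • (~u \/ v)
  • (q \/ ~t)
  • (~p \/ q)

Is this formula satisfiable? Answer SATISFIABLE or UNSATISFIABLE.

SATISFIABLE

Pure literal: t appears only negated; assign t = False.
Branch on p: take p = False.
  then r is forced to False.
  then w is forced to True.
  then s is forced to True.
For the remaining variables, q = False, u = False, v = False works.
So p = False, q = False, r = False, s = True, t = False, u = False, v = False, w = True is a satisfying assignment.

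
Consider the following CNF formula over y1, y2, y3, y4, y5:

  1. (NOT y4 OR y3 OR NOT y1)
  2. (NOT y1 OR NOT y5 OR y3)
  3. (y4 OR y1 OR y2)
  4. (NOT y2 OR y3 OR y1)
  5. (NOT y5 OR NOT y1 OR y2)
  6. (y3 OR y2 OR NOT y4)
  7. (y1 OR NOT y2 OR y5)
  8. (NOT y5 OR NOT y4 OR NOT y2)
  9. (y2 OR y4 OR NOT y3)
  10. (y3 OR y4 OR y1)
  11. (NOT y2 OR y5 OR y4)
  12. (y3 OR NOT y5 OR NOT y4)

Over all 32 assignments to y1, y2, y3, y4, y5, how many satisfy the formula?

Case analysis on y2 and y4:
  y2=1, y4=1: remaining (y1,y3,y5) ∈ {(1,1,0)} — 1.
  y2=1, y4=0: remaining (y1,y3,y5) ∈ {(0,1,1); (1,1,1)} — 2.
  y2=0, y4=1: remaining (y1,y3,y5) ∈ {(0,1,0); (0,1,1); (1,1,0)} — 3.
  y2=0, y4=0: remaining (y1,y3,y5) ∈ {(1,0,0)} — 1.
Total: 1 + 2 + 3 + 1 = 7.

7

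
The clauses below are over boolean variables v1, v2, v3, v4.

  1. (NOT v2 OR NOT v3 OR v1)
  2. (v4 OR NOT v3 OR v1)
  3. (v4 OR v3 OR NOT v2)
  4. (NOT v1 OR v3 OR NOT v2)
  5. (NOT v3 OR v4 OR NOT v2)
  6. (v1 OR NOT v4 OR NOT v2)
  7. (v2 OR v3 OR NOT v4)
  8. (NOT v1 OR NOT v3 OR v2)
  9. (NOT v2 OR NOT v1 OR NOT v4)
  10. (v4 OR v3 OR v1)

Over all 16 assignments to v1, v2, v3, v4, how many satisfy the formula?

2

Satisfying assignments:
  v1=F v2=F v3=T v4=T
  v1=T v2=F v3=F v4=F
That's 2 in total.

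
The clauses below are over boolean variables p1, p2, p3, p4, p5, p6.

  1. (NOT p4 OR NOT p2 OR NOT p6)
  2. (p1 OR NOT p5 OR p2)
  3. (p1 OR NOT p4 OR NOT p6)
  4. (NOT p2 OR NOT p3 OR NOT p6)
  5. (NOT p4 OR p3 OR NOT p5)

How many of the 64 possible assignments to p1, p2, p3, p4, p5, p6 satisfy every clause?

Split on p2, then p4.
  p2=T, p4=T: p1 free; 3 ways for (p3,p5,p6) × 2^1 = 6.
  p2=T, p4=F: p1, p5 free; 3 ways for (p3,p6) × 2^2 = 12.
  p2=F, p4=T: 8 of the 16 assignments to (p1,p3,p5,p6) work.
  p2=F, p4=F: p3, p6 free; 3 ways for (p1,p5) × 2^2 = 12.
Total: 6 + 12 + 8 + 12 = 38.

38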